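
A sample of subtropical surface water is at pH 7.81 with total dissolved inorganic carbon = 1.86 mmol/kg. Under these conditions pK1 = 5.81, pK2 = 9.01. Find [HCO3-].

[HCO3⁻] = 1.73 mmol/kg

α₁ = 1 / (1 + [H⁺]/K1 + K2/[H⁺]) = 1 / (1 + 10^-2.00 + 10^-1.20)
   = 1 / (1 + 0.010000 + 0.063096) = 1/1.0731 = 0.9319
[HCO3⁻] = α₁ × DIC = 0.9319 × 1.86 = 1.73 mmol/kg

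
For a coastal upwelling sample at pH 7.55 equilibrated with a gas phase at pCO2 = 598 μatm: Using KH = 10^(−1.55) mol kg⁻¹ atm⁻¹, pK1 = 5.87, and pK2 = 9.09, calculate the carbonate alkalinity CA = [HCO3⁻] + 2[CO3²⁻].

[CO2*] = KH · pCO2 = 10^(−1.55) × 598×10^-6 = 1.685×10^-5 mol/kg
α₀ = 1/(1 + K1/[H⁺] + K1K2/[H⁺]²) = 1/(1 + 10^+1.68 + 10^+0.14) = 0.01990
DIC = [CO2*]/α₀ = 1.685×10^-5 / 0.01990 = 0.8468 mmol/kg
CA = (α₁ + 2α₂)·DIC = (0.9526 + 2×0.02747) × 0.8468 = 0.853 mmol/kg

CA = 0.853 mmol/kg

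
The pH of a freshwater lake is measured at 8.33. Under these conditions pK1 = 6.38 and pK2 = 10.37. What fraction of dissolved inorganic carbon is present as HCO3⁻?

α₁ = 0.980

α₁ = 1 / (1 + [H⁺]/K1 + K2/[H⁺]) = 1 / (1 + 10^-1.95 + 10^-2.04)
   = 1 / (1 + 0.011220 + 0.0091201) = 1/1.0203 = 0.9801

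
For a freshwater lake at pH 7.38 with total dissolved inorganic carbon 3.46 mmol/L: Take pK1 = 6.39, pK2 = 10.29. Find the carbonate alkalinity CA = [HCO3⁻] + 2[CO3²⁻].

CA = [HCO3⁻] + 2[CO3²⁻] = (α₁ + 2α₂)·DIC
At pH 7.38: [H⁺]/K1 = 10^-0.99 = 0.10233, K2/[H⁺] = 10^-2.91 = 0.0012303
α₁ = 1/(1 + 0.10233 + 0.0012303) = 1/1.1036 = 0.9062; α₂ = α₁·K2/[H⁺] = 0.001115
α₁ + 2α₂ = 0.9084
CA = 0.9084 × 3.46 = 3.14 mmol/L

CA = 3.14 mmol/L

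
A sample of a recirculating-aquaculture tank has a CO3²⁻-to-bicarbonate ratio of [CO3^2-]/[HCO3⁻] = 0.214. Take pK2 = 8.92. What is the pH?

pH = 8.25

From K2 = [H⁺][CO3^2-]/[HCO3⁻]:  pH = pK2 + log₁₀([CO3^2-]/[HCO3⁻])
log₁₀(0.214) = -0.670
pH = 8.92 + (-0.670) = 8.25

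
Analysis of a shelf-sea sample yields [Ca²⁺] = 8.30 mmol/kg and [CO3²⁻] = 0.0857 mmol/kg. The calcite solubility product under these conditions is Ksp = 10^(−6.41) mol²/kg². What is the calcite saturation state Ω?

Ω = 1.83

Ksp = 10^(−6.41) = 3.890×10^-7
Ω = [Ca²⁺][CO3²⁻]/Ksp = (8.30×10^-3)(0.0857×10^-3) / 3.890×10^-7 = 1.83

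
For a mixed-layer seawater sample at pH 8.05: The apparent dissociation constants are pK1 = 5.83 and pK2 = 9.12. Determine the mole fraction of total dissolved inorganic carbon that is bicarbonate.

α₁ = 1 / (1 + [H⁺]/K1 + K2/[H⁺]) = 1 / (1 + 10^-2.22 + 10^-1.07)
   = 1 / (1 + 0.0060256 + 0.085114) = 1/1.0911 = 0.9165

α₁ = 0.916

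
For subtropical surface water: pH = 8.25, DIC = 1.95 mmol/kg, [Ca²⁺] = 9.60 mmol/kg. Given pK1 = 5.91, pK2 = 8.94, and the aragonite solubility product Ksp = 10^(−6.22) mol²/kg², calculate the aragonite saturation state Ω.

Ω = 5.25

α₂ = 1 / (1 + [H⁺]/K2 + [H⁺]²/(K1K2)) = 1 / (1 + 10^+0.69 + 10^-1.65)
   = 1 / (1 + 4.8978 + 0.022387) = 1/5.9202 = 0.1689
[CO3²⁻] = α₂ × DIC = 0.1689 × 1.95 = 0.3294 mmol/kg
Ksp = 10^(−6.22) = 6.026×10^-7
Ω = [Ca²⁺][CO3²⁻]/Ksp = (9.60×10^-3)(3.294×10^-4) / 6.026×10^-7 = 5.25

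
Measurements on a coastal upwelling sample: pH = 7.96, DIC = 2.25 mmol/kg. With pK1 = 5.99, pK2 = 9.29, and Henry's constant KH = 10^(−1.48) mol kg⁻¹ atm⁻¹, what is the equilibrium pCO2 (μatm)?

pCO2 = 689 μatm

α₀ = 1 / (1 + K1/[H⁺] + K1K2/[H⁺]²) = 1 / (1 + 10^+1.97 + 10^+0.64)
   = 1 / (1 + 93.325 + 4.3652) = 1/98.691 = 0.01013
[CO2*] = α₀ × DIC = 0.01013 × 2.25 = 0.02280 mmol/kg
pCO2 = [CO2*]/KH = 2.280×10^-5 / 3.311×10^-2 = 689 μatm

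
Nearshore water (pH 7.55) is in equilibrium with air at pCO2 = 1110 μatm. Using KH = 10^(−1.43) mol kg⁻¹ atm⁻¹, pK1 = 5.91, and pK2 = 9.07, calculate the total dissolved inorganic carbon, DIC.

[CO2*] = KH · pCO2 = 10^(−1.43) × 1110×10^-6 = 4.124×10^-5 mol/kg
α₀ = 1/(1 + K1/[H⁺] + K1K2/[H⁺]²) = 1/(1 + 10^+1.64 + 10^+0.12) = 0.02175
DIC = [CO2*]/α₀ = 4.124×10^-5 / 0.02175 = 1.90 mmol/kg

DIC = 1.90 mmol/kg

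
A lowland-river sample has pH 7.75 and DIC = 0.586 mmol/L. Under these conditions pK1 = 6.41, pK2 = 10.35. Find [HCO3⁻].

α₁ = 1 / (1 + [H⁺]/K1 + K2/[H⁺]) = 1 / (1 + 10^-1.34 + 10^-2.60)
   = 1 / (1 + 0.045709 + 0.0025119) = 1/1.0482 = 0.9540
[HCO3⁻] = α₁ × DIC = 0.9540 × 0.586 = 0.559 mmol/L

[HCO3⁻] = 0.559 mmol/L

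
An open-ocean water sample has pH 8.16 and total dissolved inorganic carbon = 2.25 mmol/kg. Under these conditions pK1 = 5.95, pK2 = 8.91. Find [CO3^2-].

α₂ = 1 / (1 + [H⁺]/K2 + [H⁺]²/(K1K2)) = 1 / (1 + 10^+0.75 + 10^-1.46)
   = 1 / (1 + 5.6234 + 0.034674) = 1/6.6581 = 0.1502
[CO3²⁻] = α₂ × DIC = 0.1502 × 2.25 = 0.338 mmol/kg

[CO3²⁻] = 0.338 mmol/kg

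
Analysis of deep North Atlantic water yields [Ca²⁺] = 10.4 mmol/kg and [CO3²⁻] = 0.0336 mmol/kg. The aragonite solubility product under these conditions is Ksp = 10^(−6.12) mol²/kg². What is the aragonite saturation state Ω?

Ω = 0.461

Ksp = 10^(−6.12) = 7.586×10^-7
Ω = [Ca²⁺][CO3²⁻]/Ksp = (10.4×10^-3)(0.0336×10^-3) / 7.586×10^-7 = 0.461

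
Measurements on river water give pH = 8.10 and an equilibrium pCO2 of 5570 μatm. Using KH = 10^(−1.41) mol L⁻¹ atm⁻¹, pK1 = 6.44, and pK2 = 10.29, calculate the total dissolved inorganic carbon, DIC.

[CO2*] = KH · pCO2 = 10^(−1.41) × 5570×10^-6 = 2.167×10^-4 mol/L
α₀ = 1/(1 + K1/[H⁺] + K1K2/[H⁺]²) = 1/(1 + 10^+1.66 + 10^-0.53) = 0.02127
DIC = [CO2*]/α₀ = 2.167×10^-4 / 0.02127 = 10.2 mmol/L

DIC = 10.2 mmol/L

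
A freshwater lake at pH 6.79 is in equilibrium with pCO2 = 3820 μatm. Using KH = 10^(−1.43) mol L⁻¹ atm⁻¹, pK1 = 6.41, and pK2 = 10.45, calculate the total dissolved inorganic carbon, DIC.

DIC = 0.482 mmol/L

[CO2*] = KH · pCO2 = 10^(−1.43) × 3820×10^-6 = 1.419×10^-4 mol/L
α₀ = 1/(1 + K1/[H⁺] + K1K2/[H⁺]²) = 1/(1 + 10^+0.38 + 10^-3.28) = 0.2942
DIC = [CO2*]/α₀ = 1.419×10^-4 / 0.2942 = 0.482 mmol/L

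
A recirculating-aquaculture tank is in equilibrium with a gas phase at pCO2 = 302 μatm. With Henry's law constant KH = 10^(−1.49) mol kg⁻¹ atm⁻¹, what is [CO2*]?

[CO2*] = 9.77 μmol/kg

KH = 10^(−1.49) = 3.236×10^-2 mol kg⁻¹ atm⁻¹
[CO2*] = KH · pCO2 = 3.236×10^-2 × 302×10^-6 atm = 9.77×10^-6 mol/kg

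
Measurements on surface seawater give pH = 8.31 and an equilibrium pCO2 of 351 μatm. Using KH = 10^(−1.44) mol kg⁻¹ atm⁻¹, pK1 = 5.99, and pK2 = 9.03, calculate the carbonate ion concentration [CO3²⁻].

[CO3²⁻] = 0.507 mmol/kg

[CO2*] = KH · pCO2 = 10^(−1.44) × 351×10^-6 = 1.274×10^-5 mol/kg
α₀ = 1/(1 + K1/[H⁺] + K1K2/[H⁺]²) = 1/(1 + 10^+2.32 + 10^+1.60) = 0.004004
DIC = [CO2*]/α₀ = 1.274×10^-5 / 0.004004 = 3.183 mmol/kg
[CO3²⁻] = α₂·DIC; α₂ = 0.1594, so [CO3²⁻] = 0.1594 × 3.183 = 0.507 mmol/kg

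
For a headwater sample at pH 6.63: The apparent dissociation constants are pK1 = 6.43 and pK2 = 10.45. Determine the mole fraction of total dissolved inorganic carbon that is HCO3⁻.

α₁ = 1 / (1 + [H⁺]/K1 + K2/[H⁺]) = 1 / (1 + 10^-0.20 + 10^-3.82)
   = 1 / (1 + 0.63096 + 0.00015136) = 1/1.6311 = 0.6131

α₁ = 0.613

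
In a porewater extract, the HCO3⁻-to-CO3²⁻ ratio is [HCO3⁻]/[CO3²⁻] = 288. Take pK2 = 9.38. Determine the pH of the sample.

pH = 6.92

From K2 = [H⁺][CO3²⁻]/[HCO3⁻]:  pH = pK2 − log₁₀([HCO3⁻]/[CO3²⁻])
log₁₀(288) = +2.459
pH = 9.38 − (+2.459) = 6.92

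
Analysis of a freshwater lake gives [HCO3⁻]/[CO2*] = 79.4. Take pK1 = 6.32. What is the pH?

From K1 = [H⁺][HCO3⁻]/[CO2*]:  pH = pK1 + log₁₀([HCO3⁻]/[CO2*])
log₁₀(79.4) = +1.900
pH = 6.32 + (+1.900) = 8.22

pH = 8.22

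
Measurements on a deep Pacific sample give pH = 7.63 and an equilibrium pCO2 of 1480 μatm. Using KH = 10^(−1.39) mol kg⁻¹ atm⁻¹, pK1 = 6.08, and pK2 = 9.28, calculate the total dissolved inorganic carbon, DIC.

[CO2*] = KH · pCO2 = 10^(−1.39) × 1480×10^-6 = 6.029×10^-5 mol/kg
α₀ = 1/(1 + K1/[H⁺] + K1K2/[H⁺]²) = 1/(1 + 10^+1.55 + 10^-0.10) = 0.02683
DIC = [CO2*]/α₀ = 6.029×10^-5 / 0.02683 = 2.25 mmol/kg

DIC = 2.25 mmol/kg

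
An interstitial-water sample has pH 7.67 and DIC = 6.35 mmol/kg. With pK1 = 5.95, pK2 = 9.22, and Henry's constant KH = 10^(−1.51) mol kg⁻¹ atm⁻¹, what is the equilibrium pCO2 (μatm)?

pCO2 = 3740 μatm

α₀ = 1 / (1 + K1/[H⁺] + K1K2/[H⁺]²) = 1 / (1 + 10^+1.72 + 10^+0.17)
   = 1 / (1 + 52.481 + 1.4791) = 1/54.960 = 0.01820
[CO2*] = α₀ × DIC = 0.01820 × 6.35 = 0.1155 mmol/kg
pCO2 = [CO2*]/KH = 1.155×10^-4 / 3.090×10^-2 = 3740 μatm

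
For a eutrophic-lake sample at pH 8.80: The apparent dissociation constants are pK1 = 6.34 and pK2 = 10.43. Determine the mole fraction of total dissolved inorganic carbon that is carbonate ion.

α₂ = 1 / (1 + [H⁺]/K2 + [H⁺]²/(K1K2)) = 1 / (1 + 10^+1.63 + 10^-0.83)
   = 1 / (1 + 42.658 + 0.14791) = 1/43.806 = 0.02283

α₂ = 0.0228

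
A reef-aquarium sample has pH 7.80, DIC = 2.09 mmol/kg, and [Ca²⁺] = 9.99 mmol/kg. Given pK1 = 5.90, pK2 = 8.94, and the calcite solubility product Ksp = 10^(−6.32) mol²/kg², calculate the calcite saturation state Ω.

Ω = 2.91

α₂ = 1 / (1 + [H⁺]/K2 + [H⁺]²/(K1K2)) = 1 / (1 + 10^+1.14 + 10^-0.76)
   = 1 / (1 + 13.804 + 0.17378) = 1/14.978 = 0.06677
[CO3²⁻] = α₂ × DIC = 0.06677 × 2.09 = 0.1395 mmol/kg
Ksp = 10^(−6.32) = 4.786×10^-7
Ω = [Ca²⁺][CO3²⁻]/Ksp = (9.99×10^-3)(1.395×10^-4) / 4.786×10^-7 = 2.91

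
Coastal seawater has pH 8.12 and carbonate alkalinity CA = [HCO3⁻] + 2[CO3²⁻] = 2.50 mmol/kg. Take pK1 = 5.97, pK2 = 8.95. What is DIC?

DIC = 2.23 mmol/kg

CA = [HCO3⁻] + 2[CO3²⁻] = (α₁ + 2α₂)·DIC
At pH 8.12: [H⁺]/K1 = 10^-2.15 = 0.0070795, K2/[H⁺] = 10^-0.83 = 0.14791
α₁ = 1/(1 + 0.0070795 + 0.14791) = 1/1.1550 = 0.8658; α₂ = α₁·K2/[H⁺] = 0.1281
α₁ + 2α₂ = 1.1219
DIC = CA / (α₁ + 2α₂) = 2.50 / 1.1219 = 2.23 mmol/kg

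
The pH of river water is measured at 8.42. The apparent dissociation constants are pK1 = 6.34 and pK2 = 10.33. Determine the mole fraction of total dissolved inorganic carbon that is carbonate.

α₂ = 0.0121

α₂ = 1 / (1 + [H⁺]/K2 + [H⁺]²/(K1K2)) = 1 / (1 + 10^+1.91 + 10^-0.17)
   = 1 / (1 + 81.283 + 0.67608) = 1/82.959 = 0.01205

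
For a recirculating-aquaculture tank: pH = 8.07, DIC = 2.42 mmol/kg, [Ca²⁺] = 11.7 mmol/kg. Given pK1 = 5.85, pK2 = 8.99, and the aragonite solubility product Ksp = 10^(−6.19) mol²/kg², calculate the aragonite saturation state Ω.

α₂ = 1 / (1 + [H⁺]/K2 + [H⁺]²/(K1K2)) = 1 / (1 + 10^+0.92 + 10^-1.30)
   = 1 / (1 + 8.3176 + 0.050119) = 1/9.3678 = 0.1067
[CO3²⁻] = α₂ × DIC = 0.1067 × 2.42 = 0.2583 mmol/kg
Ksp = 10^(−6.19) = 6.457×10^-7
Ω = [Ca²⁺][CO3²⁻]/Ksp = (11.7×10^-3)(2.583×10^-4) / 6.457×10^-7 = 4.68

Ω = 4.68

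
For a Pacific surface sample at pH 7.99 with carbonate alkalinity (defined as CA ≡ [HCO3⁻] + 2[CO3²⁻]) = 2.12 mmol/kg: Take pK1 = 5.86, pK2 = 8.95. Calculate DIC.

CA = [HCO3⁻] + 2[CO3²⁻] = (α₁ + 2α₂)·DIC
At pH 7.99: [H⁺]/K1 = 10^-2.13 = 0.0074131, K2/[H⁺] = 10^-0.96 = 0.10965
α₁ = 1/(1 + 0.0074131 + 0.10965) = 1/1.1171 = 0.8952; α₂ = α₁·K2/[H⁺] = 0.09816
α₁ + 2α₂ = 1.0915
DIC = CA / (α₁ + 2α₂) = 2.12 / 1.0915 = 1.94 mmol/kg

DIC = 1.94 mmol/kg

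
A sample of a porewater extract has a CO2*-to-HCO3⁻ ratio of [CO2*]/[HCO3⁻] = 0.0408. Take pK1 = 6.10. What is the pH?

pH = 7.49

From K1 = [H⁺][HCO3⁻]/[CO2*]:  pH = pK1 − log₁₀([CO2*]/[HCO3⁻])
log₁₀(0.0408) = -1.389
pH = 6.10 − (-1.389) = 7.49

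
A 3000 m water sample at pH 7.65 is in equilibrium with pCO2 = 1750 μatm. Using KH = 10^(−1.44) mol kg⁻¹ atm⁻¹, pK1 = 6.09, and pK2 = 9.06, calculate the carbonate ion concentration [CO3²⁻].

[CO3²⁻] = 0.0898 mmol/kg

[CO2*] = KH · pCO2 = 10^(−1.44) × 1750×10^-6 = 6.354×10^-5 mol/kg
α₀ = 1/(1 + K1/[H⁺] + K1K2/[H⁺]²) = 1/(1 + 10^+1.56 + 10^+0.15) = 0.02583
DIC = [CO2*]/α₀ = 6.354×10^-5 / 0.02583 = 2.460 mmol/kg
[CO3²⁻] = α₂·DIC; α₂ = 0.03648, so [CO3²⁻] = 0.03648 × 2.460 = 0.0898 mmol/kg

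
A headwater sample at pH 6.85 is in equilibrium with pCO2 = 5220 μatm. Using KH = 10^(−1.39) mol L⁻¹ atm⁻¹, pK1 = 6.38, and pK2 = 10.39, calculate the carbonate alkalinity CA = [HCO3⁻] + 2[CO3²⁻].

CA = 0.628 mmol/L

[CO2*] = KH · pCO2 = 10^(−1.39) × 5220×10^-6 = 2.127×10^-4 mol/L
α₀ = 1/(1 + K1/[H⁺] + K1K2/[H⁺]²) = 1/(1 + 10^+0.47 + 10^-3.07) = 0.2530
DIC = [CO2*]/α₀ = 2.127×10^-4 / 0.2530 = 0.8404 mmol/L
CA = (α₁ + 2α₂)·DIC = (0.7468 + 2×0.0002154) × 0.8404 = 0.628 mmol/L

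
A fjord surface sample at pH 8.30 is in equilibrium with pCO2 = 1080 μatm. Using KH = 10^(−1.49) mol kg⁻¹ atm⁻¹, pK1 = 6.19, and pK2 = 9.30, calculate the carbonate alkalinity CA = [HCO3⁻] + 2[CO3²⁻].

[CO2*] = KH · pCO2 = 10^(−1.49) × 1080×10^-6 = 3.495×10^-5 mol/kg
α₀ = 1/(1 + K1/[H⁺] + K1K2/[H⁺]²) = 1/(1 + 10^+2.11 + 10^+1.11) = 0.007007
DIC = [CO2*]/α₀ = 3.495×10^-5 / 0.007007 = 4.987 mmol/kg
CA = (α₁ + 2α₂)·DIC = (0.9027 + 2×0.09027) × 4.987 = 5.40 mmol/kg

CA = 5.40 mmol/kg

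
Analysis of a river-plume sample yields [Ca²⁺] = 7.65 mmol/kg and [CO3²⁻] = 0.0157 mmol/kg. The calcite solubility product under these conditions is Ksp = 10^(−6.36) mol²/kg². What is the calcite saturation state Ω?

Ksp = 10^(−6.36) = 4.365×10^-7
Ω = [Ca²⁺][CO3²⁻]/Ksp = (7.65×10^-3)(0.0157×10^-3) / 4.365×10^-7 = 0.275

Ω = 0.275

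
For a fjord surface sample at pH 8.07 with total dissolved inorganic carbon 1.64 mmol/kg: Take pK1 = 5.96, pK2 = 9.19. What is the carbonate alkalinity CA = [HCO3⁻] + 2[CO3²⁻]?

CA = [HCO3⁻] + 2[CO3²⁻] = (α₁ + 2α₂)·DIC
At pH 8.07: [H⁺]/K1 = 10^-2.11 = 0.0077625, K2/[H⁺] = 10^-1.12 = 0.075858
α₁ = 1/(1 + 0.0077625 + 0.075858) = 1/1.0836 = 0.9228; α₂ = α₁·K2/[H⁺] = 0.07000
α₁ + 2α₂ = 1.0628
CA = 1.0628 × 1.64 = 1.74 mmol/kg

CA = 1.74 mmol/kg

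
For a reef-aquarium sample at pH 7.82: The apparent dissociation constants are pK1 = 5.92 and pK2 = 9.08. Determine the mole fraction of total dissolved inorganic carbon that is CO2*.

α₀ = 0.0118

α₀ = 1 / (1 + K1/[H⁺] + K1K2/[H⁺]²) = 1 / (1 + 10^+1.90 + 10^+0.64)
   = 1 / (1 + 79.433 + 4.3652) = 1/84.798 = 0.01179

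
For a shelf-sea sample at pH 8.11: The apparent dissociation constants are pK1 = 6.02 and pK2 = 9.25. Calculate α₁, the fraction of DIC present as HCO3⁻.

α₁ = 0.925

α₁ = 1 / (1 + [H⁺]/K1 + K2/[H⁺]) = 1 / (1 + 10^-2.09 + 10^-1.14)
   = 1 / (1 + 0.0081283 + 0.072444) = 1/1.0806 = 0.9254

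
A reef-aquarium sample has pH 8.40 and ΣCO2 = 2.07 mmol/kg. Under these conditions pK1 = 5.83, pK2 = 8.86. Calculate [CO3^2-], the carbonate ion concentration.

α₂ = 1 / (1 + [H⁺]/K2 + [H⁺]²/(K1K2)) = 1 / (1 + 10^+0.46 + 10^-2.11)
   = 1 / (1 + 2.8840 + 0.0077625) = 1/3.8918 = 0.2570
[CO3²⁻] = α₂ × DIC = 0.2570 × 2.07 = 0.532 mmol/kg

[CO3²⁻] = 0.532 mmol/kg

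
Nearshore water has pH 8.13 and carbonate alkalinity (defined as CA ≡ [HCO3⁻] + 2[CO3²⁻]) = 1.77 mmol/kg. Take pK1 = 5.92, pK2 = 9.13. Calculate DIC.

CA = [HCO3⁻] + 2[CO3²⁻] = (α₁ + 2α₂)·DIC
At pH 8.13: [H⁺]/K1 = 10^-2.21 = 0.0061660, K2/[H⁺] = 10^-1.00 = 0.10000
α₁ = 1/(1 + 0.0061660 + 0.10000) = 1/1.1062 = 0.9040; α₂ = α₁·K2/[H⁺] = 0.09040
α₁ + 2α₂ = 1.0848
DIC = CA / (α₁ + 2α₂) = 1.77 / 1.0848 = 1.63 mmol/kg

DIC = 1.63 mmol/kg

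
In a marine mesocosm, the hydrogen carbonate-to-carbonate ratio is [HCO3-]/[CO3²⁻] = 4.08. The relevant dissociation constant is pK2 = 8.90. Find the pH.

From K2 = [H⁺][CO3²⁻]/[HCO3-]:  pH = pK2 − log₁₀([HCO3-]/[CO3²⁻])
log₁₀(4.08) = +0.611
pH = 8.90 − (+0.611) = 8.29

pH = 8.29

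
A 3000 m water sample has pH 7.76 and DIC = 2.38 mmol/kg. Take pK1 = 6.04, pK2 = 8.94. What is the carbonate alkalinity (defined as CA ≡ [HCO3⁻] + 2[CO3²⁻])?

CA = [HCO3⁻] + 2[CO3²⁻] = (α₁ + 2α₂)·DIC
At pH 7.76: [H⁺]/K1 = 10^-1.72 = 0.019055, K2/[H⁺] = 10^-1.18 = 0.066069
α₁ = 1/(1 + 0.019055 + 0.066069) = 1/1.0851 = 0.9216; α₂ = α₁·K2/[H⁺] = 0.06089
α₁ + 2α₂ = 1.0433
CA = 1.0433 × 2.38 = 2.48 mmol/kg

CA = 2.48 mmol/kg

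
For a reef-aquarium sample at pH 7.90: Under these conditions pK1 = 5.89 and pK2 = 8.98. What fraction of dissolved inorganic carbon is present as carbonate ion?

α₂ = 0.0761

α₂ = 1 / (1 + [H⁺]/K2 + [H⁺]²/(K1K2)) = 1 / (1 + 10^+1.08 + 10^-0.93)
   = 1 / (1 + 12.023 + 0.11749) = 1/13.140 = 0.07610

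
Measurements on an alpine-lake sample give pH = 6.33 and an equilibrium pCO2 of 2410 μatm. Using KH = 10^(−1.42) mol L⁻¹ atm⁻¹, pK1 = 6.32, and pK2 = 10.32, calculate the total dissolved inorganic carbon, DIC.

[CO2*] = KH · pCO2 = 10^(−1.42) × 2410×10^-6 = 9.163×10^-5 mol/L
α₀ = 1/(1 + K1/[H⁺] + K1K2/[H⁺]²) = 1/(1 + 10^+0.01 + 10^-3.98) = 0.4942
DIC = [CO2*]/α₀ = 9.163×10^-5 / 0.4942 = 0.185 mmol/L

DIC = 0.185 mmol/L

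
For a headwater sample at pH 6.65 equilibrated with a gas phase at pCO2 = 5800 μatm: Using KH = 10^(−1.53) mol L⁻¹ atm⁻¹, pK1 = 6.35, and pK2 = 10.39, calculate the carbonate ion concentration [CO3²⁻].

[CO2*] = KH · pCO2 = 10^(−1.53) × 5800×10^-6 = 1.712×10^-4 mol/L
α₀ = 1/(1 + K1/[H⁺] + K1K2/[H⁺]²) = 1/(1 + 10^+0.30 + 10^-3.44) = 0.3338
DIC = [CO2*]/α₀ = 1.712×10^-4 / 0.3338 = 0.5128 mmol/L
[CO3²⁻] = α₂·DIC; α₂ = 0.0001212, so [CO3²⁻] = 0.0001212 × 0.5128 = 6.21×10^-5 mmol/L = 0.0621 μmol/L

[CO3²⁻] = 0.0621 μmol/L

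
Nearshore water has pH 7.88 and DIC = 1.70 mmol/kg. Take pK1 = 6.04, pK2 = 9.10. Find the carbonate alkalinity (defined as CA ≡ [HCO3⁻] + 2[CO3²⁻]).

CA = 1.77 mmol/kg

CA = [HCO3⁻] + 2[CO3²⁻] = (α₁ + 2α₂)·DIC
At pH 7.88: [H⁺]/K1 = 10^-1.84 = 0.014454, K2/[H⁺] = 10^-1.22 = 0.060256
α₁ = 1/(1 + 0.014454 + 0.060256) = 1/1.0747 = 0.9305; α₂ = α₁·K2/[H⁺] = 0.05607
α₁ + 2α₂ = 1.0426
CA = 1.0426 × 1.70 = 1.77 mmol/kg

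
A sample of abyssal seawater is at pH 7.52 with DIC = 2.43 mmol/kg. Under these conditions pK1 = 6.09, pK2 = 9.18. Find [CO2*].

[CO2*] = 0.0853 mmol/kg

α₀ = 1 / (1 + K1/[H⁺] + K1K2/[H⁺]²) = 1 / (1 + 10^+1.43 + 10^-0.23)
   = 1 / (1 + 26.915 + 0.58884) = 1/28.504 = 0.03508
[CO2*] = α₀ × DIC = 0.03508 × 2.43 = 0.0853 mmol/kg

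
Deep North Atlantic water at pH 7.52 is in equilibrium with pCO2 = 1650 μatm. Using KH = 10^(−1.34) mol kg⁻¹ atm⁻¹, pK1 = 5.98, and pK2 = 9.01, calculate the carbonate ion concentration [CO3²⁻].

[CO2*] = KH · pCO2 = 10^(−1.34) × 1650×10^-6 = 7.542×10^-5 mol/kg
α₀ = 1/(1 + K1/[H⁺] + K1K2/[H⁺]²) = 1/(1 + 10^+1.54 + 10^+0.05) = 0.02718
DIC = [CO2*]/α₀ = 7.542×10^-5 / 0.02718 = 2.775 mmol/kg
[CO3²⁻] = α₂·DIC; α₂ = 0.03049, so [CO3²⁻] = 0.03049 × 2.775 = 0.0846 mmol/kg

[CO3²⁻] = 0.0846 mmol/kg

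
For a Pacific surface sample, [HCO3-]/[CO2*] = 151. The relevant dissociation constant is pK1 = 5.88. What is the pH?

pH = 8.06

From K1 = [H⁺][HCO3-]/[CO2*]:  pH = pK1 + log₁₀([HCO3-]/[CO2*])
log₁₀(151) = +2.179
pH = 5.88 + (+2.179) = 8.06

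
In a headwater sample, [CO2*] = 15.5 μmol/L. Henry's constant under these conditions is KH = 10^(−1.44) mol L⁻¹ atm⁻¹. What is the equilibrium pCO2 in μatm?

KH = 10^(−1.44) = 3.631×10^-2 mol L⁻¹ atm⁻¹
pCO2 = [CO2*]/KH = 15.5×10^-6 / 3.631×10^-2 = 4.27×10^-4 atm = 427 μatm

pCO2 = 427 μatm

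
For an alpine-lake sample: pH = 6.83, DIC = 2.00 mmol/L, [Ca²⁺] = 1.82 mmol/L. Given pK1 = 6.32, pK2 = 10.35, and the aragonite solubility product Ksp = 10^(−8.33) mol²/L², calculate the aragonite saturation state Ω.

α₂ = 1 / (1 + [H⁺]/K2 + [H⁺]²/(K1K2)) = 1 / (1 + 10^+3.52 + 10^+3.01)
   = 1 / (1 + 3311.3 + 1023.3) = 1/4335.6 = 0.0002306
[CO3²⁻] = α₂ × DIC = 0.0002306 × 2.00 = 0.0004613 mmol/L = 0.4613 μmol/L
Ksp = 10^(−8.33) = 4.677×10^-9
Ω = [Ca²⁺][CO3²⁻]/Ksp = (1.82×10^-3)(4.613×10^-7) / 4.677×10^-9 = 0.179

Ω = 0.179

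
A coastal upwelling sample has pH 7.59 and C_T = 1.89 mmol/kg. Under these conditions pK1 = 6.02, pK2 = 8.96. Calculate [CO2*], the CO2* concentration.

[CO2*] = 0.0476 mmol/kg

α₀ = 1 / (1 + K1/[H⁺] + K1K2/[H⁺]²) = 1 / (1 + 10^+1.57 + 10^+0.20)
   = 1 / (1 + 37.154 + 1.5849) = 1/39.738 = 0.02516
[CO2*] = α₀ × DIC = 0.02516 × 1.89 = 0.0476 mmol/kg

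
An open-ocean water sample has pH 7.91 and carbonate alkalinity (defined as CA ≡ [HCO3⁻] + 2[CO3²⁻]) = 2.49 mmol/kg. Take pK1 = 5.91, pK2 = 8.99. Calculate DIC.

CA = [HCO3⁻] + 2[CO3²⁻] = (α₁ + 2α₂)·DIC
At pH 7.91: [H⁺]/K1 = 10^-2.00 = 0.010000, K2/[H⁺] = 10^-1.08 = 0.083176
α₁ = 1/(1 + 0.010000 + 0.083176) = 1/1.0932 = 0.9148; α₂ = α₁·K2/[H⁺] = 0.07609
α₁ + 2α₂ = 1.0669
DIC = CA / (α₁ + 2α₂) = 2.49 / 1.0669 = 2.33 mmol/kg

DIC = 2.33 mmol/kg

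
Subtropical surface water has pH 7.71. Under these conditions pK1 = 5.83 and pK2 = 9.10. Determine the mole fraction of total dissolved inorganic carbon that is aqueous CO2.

α₀ = 0.0125

α₀ = 1 / (1 + K1/[H⁺] + K1K2/[H⁺]²) = 1 / (1 + 10^+1.88 + 10^+0.49)
   = 1 / (1 + 75.858 + 3.0903) = 1/79.948 = 0.01251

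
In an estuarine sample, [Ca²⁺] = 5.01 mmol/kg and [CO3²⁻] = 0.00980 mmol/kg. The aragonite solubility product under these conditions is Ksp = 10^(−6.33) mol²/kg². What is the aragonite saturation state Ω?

Ω = 0.105

Ksp = 10^(−6.33) = 4.677×10^-7
Ω = [Ca²⁺][CO3²⁻]/Ksp = (5.01×10^-3)(0.00980×10^-3) / 4.677×10^-7 = 0.105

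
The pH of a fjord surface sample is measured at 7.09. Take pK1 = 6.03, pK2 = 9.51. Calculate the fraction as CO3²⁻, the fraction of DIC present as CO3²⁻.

α₂ = 1 / (1 + [H⁺]/K2 + [H⁺]²/(K1K2)) = 1 / (1 + 10^+2.42 + 10^+1.36)
   = 1 / (1 + 263.03 + 22.909) = 1/286.94 = 0.003485

α₂ = 0.00349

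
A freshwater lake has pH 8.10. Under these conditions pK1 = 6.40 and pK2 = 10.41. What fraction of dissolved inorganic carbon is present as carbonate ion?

α₂ = 0.00478

α₂ = 1 / (1 + [H⁺]/K2 + [H⁺]²/(K1K2)) = 1 / (1 + 10^+2.31 + 10^+0.61)
   = 1 / (1 + 204.17 + 4.0738) = 1/209.25 = 0.004779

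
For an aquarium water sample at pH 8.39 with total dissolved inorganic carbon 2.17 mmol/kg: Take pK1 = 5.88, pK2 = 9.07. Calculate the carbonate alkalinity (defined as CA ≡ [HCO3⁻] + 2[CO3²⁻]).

CA = 2.54 mmol/kg

CA = [HCO3⁻] + 2[CO3²⁻] = (α₁ + 2α₂)·DIC
At pH 8.39: [H⁺]/K1 = 10^-2.51 = 0.0030903, K2/[H⁺] = 10^-0.68 = 0.20893
α₁ = 1/(1 + 0.0030903 + 0.20893) = 1/1.2120 = 0.8251; α₂ = α₁·K2/[H⁺] = 0.1724
α₁ + 2α₂ = 1.1698
CA = 1.1698 × 2.17 = 2.54 mmol/kg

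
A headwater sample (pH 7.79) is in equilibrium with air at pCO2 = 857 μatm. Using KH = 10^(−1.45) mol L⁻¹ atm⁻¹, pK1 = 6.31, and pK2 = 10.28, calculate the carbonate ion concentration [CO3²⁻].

[CO3²⁻] = 2.97 μmol/L

[CO2*] = KH · pCO2 = 10^(−1.45) × 857×10^-6 = 3.041×10^-5 mol/L
α₀ = 1/(1 + K1/[H⁺] + K1K2/[H⁺]²) = 1/(1 + 10^+1.48 + 10^-1.01) = 0.03195
DIC = [CO2*]/α₀ = 3.041×10^-5 / 0.03195 = 0.9517 mmol/L
[CO3²⁻] = α₂·DIC; α₂ = 0.003122, so [CO3²⁻] = 0.003122 × 0.9517 = 0.00297 mmol/L = 2.97 μmol/L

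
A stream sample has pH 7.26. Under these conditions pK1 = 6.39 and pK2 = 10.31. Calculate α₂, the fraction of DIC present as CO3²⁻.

α₂ = 0.000785

α₂ = 1 / (1 + [H⁺]/K2 + [H⁺]²/(K1K2)) = 1 / (1 + 10^+3.05 + 10^+2.18)
   = 1 / (1 + 1122.0 + 151.36) = 1/1274.4 = 0.0007847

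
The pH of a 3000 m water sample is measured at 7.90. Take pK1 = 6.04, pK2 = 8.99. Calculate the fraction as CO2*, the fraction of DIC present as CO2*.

α₀ = 1 / (1 + K1/[H⁺] + K1K2/[H⁺]²) = 1 / (1 + 10^+1.86 + 10^+0.77)
   = 1 / (1 + 72.444 + 5.8884) = 1/79.332 = 0.01261

α₀ = 0.0126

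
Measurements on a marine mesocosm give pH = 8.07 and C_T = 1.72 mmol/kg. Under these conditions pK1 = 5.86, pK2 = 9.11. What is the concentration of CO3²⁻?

[CO3²⁻] = 0.143 mmol/kg

α₂ = 1 / (1 + [H⁺]/K2 + [H⁺]²/(K1K2)) = 1 / (1 + 10^+1.04 + 10^-1.17)
   = 1 / (1 + 10.965 + 0.067608) = 1/12.032 = 0.08311
[CO3²⁻] = α₂ × DIC = 0.08311 × 1.72 = 0.143 mmol/kg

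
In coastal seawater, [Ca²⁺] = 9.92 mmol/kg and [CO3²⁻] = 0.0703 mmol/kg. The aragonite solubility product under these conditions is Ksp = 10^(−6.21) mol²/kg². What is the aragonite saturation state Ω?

Ksp = 10^(−6.21) = 6.166×10^-7
Ω = [Ca²⁺][CO3²⁻]/Ksp = (9.92×10^-3)(0.0703×10^-3) / 6.166×10^-7 = 1.13

Ω = 1.13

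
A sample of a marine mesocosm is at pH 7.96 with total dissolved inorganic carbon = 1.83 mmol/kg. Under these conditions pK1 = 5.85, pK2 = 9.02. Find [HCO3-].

α₁ = 1 / (1 + [H⁺]/K1 + K2/[H⁺]) = 1 / (1 + 10^-2.11 + 10^-1.06)
   = 1 / (1 + 0.0077625 + 0.087096) = 1/1.0949 = 0.9134
[HCO3⁻] = α₁ × DIC = 0.9134 × 1.83 = 1.67 mmol/kg

[HCO3⁻] = 1.67 mmol/kg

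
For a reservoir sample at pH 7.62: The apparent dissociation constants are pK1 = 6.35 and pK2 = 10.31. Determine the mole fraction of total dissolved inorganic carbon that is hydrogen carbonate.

α₁ = 0.947

α₁ = 1 / (1 + [H⁺]/K1 + K2/[H⁺]) = 1 / (1 + 10^-1.27 + 10^-2.69)
   = 1 / (1 + 0.053703 + 0.0020417) = 1/1.0557 = 0.9472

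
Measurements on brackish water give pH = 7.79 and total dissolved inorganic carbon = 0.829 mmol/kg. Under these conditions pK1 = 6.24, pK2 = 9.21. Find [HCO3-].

[HCO3⁻] = 0.778 mmol/kg

α₁ = 1 / (1 + [H⁺]/K1 + K2/[H⁺]) = 1 / (1 + 10^-1.55 + 10^-1.42)
   = 1 / (1 + 0.028184 + 0.038019) = 1/1.0662 = 0.9379
[HCO3⁻] = α₁ × DIC = 0.9379 × 0.829 = 0.778 mmol/kg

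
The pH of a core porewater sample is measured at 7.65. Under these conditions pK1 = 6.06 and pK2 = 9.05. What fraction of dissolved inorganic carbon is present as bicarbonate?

α₁ = 1 / (1 + [H⁺]/K1 + K2/[H⁺]) = 1 / (1 + 10^-1.59 + 10^-1.40)
   = 1 / (1 + 0.025704 + 0.039811) = 1/1.0655 = 0.9385

α₁ = 0.939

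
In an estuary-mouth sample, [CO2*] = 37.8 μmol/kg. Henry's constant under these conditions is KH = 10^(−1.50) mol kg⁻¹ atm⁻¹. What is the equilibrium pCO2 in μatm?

KH = 10^(−1.50) = 3.162×10^-2 mol kg⁻¹ atm⁻¹
pCO2 = [CO2*]/KH = 37.8×10^-6 / 3.162×10^-2 = 1.20×10^-3 atm = 1200 μatm

pCO2 = 1200 μatm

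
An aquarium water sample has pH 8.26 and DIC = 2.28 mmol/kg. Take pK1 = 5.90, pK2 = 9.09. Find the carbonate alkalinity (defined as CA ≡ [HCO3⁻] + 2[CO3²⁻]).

CA = [HCO3⁻] + 2[CO3²⁻] = (α₁ + 2α₂)·DIC
At pH 8.26: [H⁺]/K1 = 10^-2.36 = 0.0043652, K2/[H⁺] = 10^-0.83 = 0.14791
α₁ = 1/(1 + 0.0043652 + 0.14791) = 1/1.1523 = 0.8678; α₂ = α₁·K2/[H⁺] = 0.1284
α₁ + 2α₂ = 1.1246
CA = 1.1246 × 2.28 = 2.56 mmol/kg

CA = 2.56 mmol/kg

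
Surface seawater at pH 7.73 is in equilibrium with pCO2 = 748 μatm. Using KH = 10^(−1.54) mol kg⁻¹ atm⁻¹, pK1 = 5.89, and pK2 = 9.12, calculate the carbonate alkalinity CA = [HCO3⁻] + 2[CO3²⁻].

CA = 1.61 mmol/kg

[CO2*] = KH · pCO2 = 10^(−1.54) × 748×10^-6 = 2.157×10^-5 mol/kg
α₀ = 1/(1 + K1/[H⁺] + K1K2/[H⁺]²) = 1/(1 + 10^+1.84 + 10^+0.45) = 0.01370
DIC = [CO2*]/α₀ = 2.157×10^-5 / 0.01370 = 1.575 mmol/kg
CA = (α₁ + 2α₂)·DIC = (0.9477 + 2×0.03861) × 1.575 = 1.61 mmol/kg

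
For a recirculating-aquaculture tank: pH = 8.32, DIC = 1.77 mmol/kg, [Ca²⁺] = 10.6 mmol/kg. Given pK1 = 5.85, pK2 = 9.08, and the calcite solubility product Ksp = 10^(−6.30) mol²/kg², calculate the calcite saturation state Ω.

Ω = 5.53

α₂ = 1 / (1 + [H⁺]/K2 + [H⁺]²/(K1K2)) = 1 / (1 + 10^+0.76 + 10^-1.71)
   = 1 / (1 + 5.7544 + 0.019498) = 1/6.7739 = 0.1476
[CO3²⁻] = α₂ × DIC = 0.1476 × 1.77 = 0.2613 mmol/kg
Ksp = 10^(−6.30) = 5.012×10^-7
Ω = [Ca²⁺][CO3²⁻]/Ksp = (10.6×10^-3)(2.613×10^-4) / 5.012×10^-7 = 5.53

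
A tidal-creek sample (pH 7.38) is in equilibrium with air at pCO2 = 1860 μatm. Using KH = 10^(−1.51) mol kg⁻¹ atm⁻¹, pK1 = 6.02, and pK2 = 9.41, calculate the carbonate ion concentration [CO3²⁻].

[CO2*] = KH · pCO2 = 10^(−1.51) × 1860×10^-6 = 5.748×10^-5 mol/kg
α₀ = 1/(1 + K1/[H⁺] + K1K2/[H⁺]²) = 1/(1 + 10^+1.36 + 10^-0.67) = 0.04146
DIC = [CO2*]/α₀ = 5.748×10^-5 / 0.04146 = 1.387 mmol/kg
[CO3²⁻] = α₂·DIC; α₂ = 0.008863, so [CO3²⁻] = 0.008863 × 1.387 = 0.0123 mmol/kg = 12.3 μmol/kg

[CO3²⁻] = 12.3 μmol/kg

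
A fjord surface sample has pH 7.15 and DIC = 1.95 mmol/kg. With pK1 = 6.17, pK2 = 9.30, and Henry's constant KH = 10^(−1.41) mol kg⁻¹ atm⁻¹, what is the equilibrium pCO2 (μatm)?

α₀ = 1 / (1 + K1/[H⁺] + K1K2/[H⁺]²) = 1 / (1 + 10^+0.98 + 10^-1.17)
   = 1 / (1 + 9.5499 + 0.067608) = 1/10.618 = 0.09418
[CO2*] = α₀ × DIC = 0.09418 × 1.95 = 0.1837 mmol/kg
pCO2 = [CO2*]/KH = 1.837×10^-4 / 3.890×10^-2 = 4720 μatm

pCO2 = 4720 μatm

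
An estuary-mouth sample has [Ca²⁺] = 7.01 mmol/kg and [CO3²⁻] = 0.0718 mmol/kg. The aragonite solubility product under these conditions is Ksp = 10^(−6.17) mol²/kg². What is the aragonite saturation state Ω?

Ksp = 10^(−6.17) = 6.761×10^-7
Ω = [Ca²⁺][CO3²⁻]/Ksp = (7.01×10^-3)(0.0718×10^-3) / 6.761×10^-7 = 0.744

Ω = 0.744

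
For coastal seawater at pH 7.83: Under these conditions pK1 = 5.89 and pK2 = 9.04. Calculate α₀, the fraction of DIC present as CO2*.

α₀ = 1 / (1 + K1/[H⁺] + K1K2/[H⁺]²) = 1 / (1 + 10^+1.94 + 10^+0.73)
   = 1 / (1 + 87.096 + 5.3703) = 1/93.467 = 0.01070

α₀ = 0.0107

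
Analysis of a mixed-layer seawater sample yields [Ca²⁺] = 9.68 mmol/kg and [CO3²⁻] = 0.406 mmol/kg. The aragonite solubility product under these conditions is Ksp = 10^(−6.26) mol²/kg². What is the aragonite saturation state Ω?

Ω = 7.15

Ksp = 10^(−6.26) = 5.495×10^-7
Ω = [Ca²⁺][CO3²⁻]/Ksp = (9.68×10^-3)(0.406×10^-3) / 5.495×10^-7 = 7.15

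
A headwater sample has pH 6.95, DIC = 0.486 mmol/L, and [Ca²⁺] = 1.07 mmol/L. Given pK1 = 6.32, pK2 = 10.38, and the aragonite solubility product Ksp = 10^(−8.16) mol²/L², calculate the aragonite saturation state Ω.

Ω = 0.0226

α₂ = 1 / (1 + [H⁺]/K2 + [H⁺]²/(K1K2)) = 1 / (1 + 10^+3.43 + 10^+2.80)
   = 1 / (1 + 2691.5 + 630.96) = 1/3323.5 = 0.0003009
[CO3²⁻] = α₂ × DIC = 0.0003009 × 0.486 = 0.0001462 mmol/L = 0.1462 μmol/L
Ksp = 10^(−8.16) = 6.918×10^-9
Ω = [Ca²⁺][CO3²⁻]/Ksp = (1.07×10^-3)(1.462×10^-7) / 6.918×10^-9 = 0.0226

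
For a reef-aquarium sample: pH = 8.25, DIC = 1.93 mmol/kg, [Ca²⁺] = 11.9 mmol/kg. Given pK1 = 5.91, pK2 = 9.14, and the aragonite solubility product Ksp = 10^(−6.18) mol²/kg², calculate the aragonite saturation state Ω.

Ω = 3.95

α₂ = 1 / (1 + [H⁺]/K2 + [H⁺]²/(K1K2)) = 1 / (1 + 10^+0.89 + 10^-1.45)
   = 1 / (1 + 7.7625 + 0.035481) = 1/8.7980 = 0.1137
[CO3²⁻] = α₂ × DIC = 0.1137 × 1.93 = 0.2194 mmol/kg
Ksp = 10^(−6.18) = 6.607×10^-7
Ω = [Ca²⁺][CO3²⁻]/Ksp = (11.9×10^-3)(2.194×10^-4) / 6.607×10^-7 = 3.95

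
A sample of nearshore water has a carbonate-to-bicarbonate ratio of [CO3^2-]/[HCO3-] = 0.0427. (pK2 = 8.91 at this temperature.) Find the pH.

From K2 = [H⁺][CO3^2-]/[HCO3-]:  pH = pK2 + log₁₀([CO3^2-]/[HCO3-])
log₁₀(0.0427) = -1.370
pH = 8.91 + (-1.370) = 7.54

pH = 7.54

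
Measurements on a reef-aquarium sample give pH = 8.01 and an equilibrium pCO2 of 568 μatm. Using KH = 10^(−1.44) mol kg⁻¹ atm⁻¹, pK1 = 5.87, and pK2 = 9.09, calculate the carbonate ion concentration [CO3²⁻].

[CO3²⁻] = 0.237 mmol/kg

[CO2*] = KH · pCO2 = 10^(−1.44) × 568×10^-6 = 2.062×10^-5 mol/kg
α₀ = 1/(1 + K1/[H⁺] + K1K2/[H⁺]²) = 1/(1 + 10^+2.14 + 10^+1.06) = 0.006644
DIC = [CO2*]/α₀ = 2.062×10^-5 / 0.006644 = 3.104 mmol/kg
[CO3²⁻] = α₂·DIC; α₂ = 0.07628, so [CO3²⁻] = 0.07628 × 3.104 = 0.237 mmol/kg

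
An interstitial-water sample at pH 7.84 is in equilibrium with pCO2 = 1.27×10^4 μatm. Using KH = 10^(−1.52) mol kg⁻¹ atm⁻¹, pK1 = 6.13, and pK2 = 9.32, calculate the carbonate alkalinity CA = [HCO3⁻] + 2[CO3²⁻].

[CO2*] = KH · pCO2 = 10^(−1.52) × 1.27×10^4×10^-6 = 3.835×10^-4 mol/kg
α₀ = 1/(1 + K1/[H⁺] + K1K2/[H⁺]²) = 1/(1 + 10^+1.71 + 10^+0.23) = 0.01852
DIC = [CO2*]/α₀ = 3.835×10^-4 / 0.01852 = 20.70 mmol/kg
CA = (α₁ + 2α₂)·DIC = (0.9500 + 2×0.03146) × 20.70 = 21.0 mmol/kg

CA = 21.0 mmol/kg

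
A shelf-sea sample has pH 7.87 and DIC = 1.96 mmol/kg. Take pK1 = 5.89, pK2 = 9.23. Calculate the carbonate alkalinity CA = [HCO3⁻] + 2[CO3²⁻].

CA = 2.02 mmol/kg

CA = [HCO3⁻] + 2[CO3²⁻] = (α₁ + 2α₂)·DIC
At pH 7.87: [H⁺]/K1 = 10^-1.98 = 0.010471, K2/[H⁺] = 10^-1.36 = 0.043652
α₁ = 1/(1 + 0.010471 + 0.043652) = 1/1.0541 = 0.9487; α₂ = α₁·K2/[H⁺] = 0.04141
α₁ + 2α₂ = 1.0315
CA = 1.0315 × 1.96 = 2.02 mmol/kg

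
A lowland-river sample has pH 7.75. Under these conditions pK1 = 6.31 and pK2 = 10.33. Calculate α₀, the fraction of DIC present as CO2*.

α₀ = 1 / (1 + K1/[H⁺] + K1K2/[H⁺]²) = 1 / (1 + 10^+1.44 + 10^-1.14)
   = 1 / (1 + 27.542 + 0.072444) = 1/28.615 = 0.03495

α₀ = 0.0349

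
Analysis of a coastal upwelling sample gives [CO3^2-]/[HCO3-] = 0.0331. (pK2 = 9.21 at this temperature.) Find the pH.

From K2 = [H⁺][CO3^2-]/[HCO3-]:  pH = pK2 + log₁₀([CO3^2-]/[HCO3-])
log₁₀(0.0331) = -1.480
pH = 9.21 + (-1.480) = 7.73

pH = 7.73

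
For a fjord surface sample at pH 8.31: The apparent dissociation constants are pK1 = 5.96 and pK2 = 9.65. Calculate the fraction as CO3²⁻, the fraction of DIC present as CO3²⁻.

α₂ = 1 / (1 + [H⁺]/K2 + [H⁺]²/(K1K2)) = 1 / (1 + 10^+1.34 + 10^-1.01)
   = 1 / (1 + 21.878 + 0.097724) = 1/22.975 = 0.04352

α₂ = 0.0435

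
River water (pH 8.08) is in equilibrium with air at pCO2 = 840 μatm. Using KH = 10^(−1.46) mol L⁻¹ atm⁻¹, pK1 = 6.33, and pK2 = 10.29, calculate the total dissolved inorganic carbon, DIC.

DIC = 1.68 mmol/L

[CO2*] = KH · pCO2 = 10^(−1.46) × 840×10^-6 = 2.913×10^-5 mol/L
α₀ = 1/(1 + K1/[H⁺] + K1K2/[H⁺]²) = 1/(1 + 10^+1.75 + 10^-0.46) = 0.01737
DIC = [CO2*]/α₀ = 2.913×10^-5 / 0.01737 = 1.68 mmol/L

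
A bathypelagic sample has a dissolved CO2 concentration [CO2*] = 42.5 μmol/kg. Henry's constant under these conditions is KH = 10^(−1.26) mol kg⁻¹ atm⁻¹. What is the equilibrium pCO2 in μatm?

KH = 10^(−1.26) = 5.495×10^-2 mol kg⁻¹ atm⁻¹
pCO2 = [CO2*]/KH = 42.5×10^-6 / 5.495×10^-2 = 7.73×10^-4 atm = 773 μatm

pCO2 = 773 μatm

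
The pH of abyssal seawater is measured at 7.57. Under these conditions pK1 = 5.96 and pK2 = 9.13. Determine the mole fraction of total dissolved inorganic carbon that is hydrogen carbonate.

α₁ = 0.950

α₁ = 1 / (1 + [H⁺]/K1 + K2/[H⁺]) = 1 / (1 + 10^-1.61 + 10^-1.56)
   = 1 / (1 + 0.024547 + 0.027542) = 1/1.0521 = 0.9505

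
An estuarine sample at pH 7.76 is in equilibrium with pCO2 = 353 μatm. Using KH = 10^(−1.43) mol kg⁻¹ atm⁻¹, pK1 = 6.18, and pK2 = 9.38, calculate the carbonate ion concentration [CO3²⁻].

[CO3²⁻] = 12.0 μmol/kg

[CO2*] = KH · pCO2 = 10^(−1.43) × 353×10^-6 = 1.312×10^-5 mol/kg
α₀ = 1/(1 + K1/[H⁺] + K1K2/[H⁺]²) = 1/(1 + 10^+1.58 + 10^-0.04) = 0.02504
DIC = [CO2*]/α₀ = 1.312×10^-5 / 0.02504 = 0.5237 mmol/kg
[CO3²⁻] = α₂·DIC; α₂ = 0.02284, so [CO3²⁻] = 0.02284 × 0.5237 = 0.0120 mmol/kg = 12.0 μmol/kg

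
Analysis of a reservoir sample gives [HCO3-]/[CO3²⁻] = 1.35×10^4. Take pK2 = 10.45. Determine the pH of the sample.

pH = 6.32

From K2 = [H⁺][CO3²⁻]/[HCO3-]:  pH = pK2 − log₁₀([HCO3-]/[CO3²⁻])
log₁₀(1.35×10^4) = +4.130
pH = 10.45 − (+4.130) = 6.32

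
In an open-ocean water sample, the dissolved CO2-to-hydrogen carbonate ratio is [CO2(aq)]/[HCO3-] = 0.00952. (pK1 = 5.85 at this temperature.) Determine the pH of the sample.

pH = 7.87

From K1 = [H⁺][HCO3-]/[CO2(aq)]:  pH = pK1 − log₁₀([CO2(aq)]/[HCO3-])
log₁₀(0.00952) = -2.021
pH = 5.85 − (-2.021) = 7.87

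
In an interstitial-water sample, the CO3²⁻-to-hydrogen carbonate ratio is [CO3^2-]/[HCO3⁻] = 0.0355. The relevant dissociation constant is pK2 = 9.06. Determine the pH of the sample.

From K2 = [H⁺][CO3^2-]/[HCO3⁻]:  pH = pK2 + log₁₀([CO3^2-]/[HCO3⁻])
log₁₀(0.0355) = -1.450
pH = 9.06 + (-1.450) = 7.61

pH = 7.61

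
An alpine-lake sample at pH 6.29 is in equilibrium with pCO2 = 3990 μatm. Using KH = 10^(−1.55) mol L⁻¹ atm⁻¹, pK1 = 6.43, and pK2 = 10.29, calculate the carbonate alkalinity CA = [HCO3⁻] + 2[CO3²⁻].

CA = 0.0815 mmol/L

[CO2*] = KH · pCO2 = 10^(−1.55) × 3990×10^-6 = 1.125×10^-4 mol/L
α₀ = 1/(1 + K1/[H⁺] + K1K2/[H⁺]²) = 1/(1 + 10^-0.14 + 10^-4.14) = 0.5799
DIC = [CO2*]/α₀ = 1.125×10^-4 / 0.5799 = 0.1939 mmol/L
CA = (α₁ + 2α₂)·DIC = (0.4201 + 2×4.201×10^-5) × 0.1939 = 0.0815 mmol/L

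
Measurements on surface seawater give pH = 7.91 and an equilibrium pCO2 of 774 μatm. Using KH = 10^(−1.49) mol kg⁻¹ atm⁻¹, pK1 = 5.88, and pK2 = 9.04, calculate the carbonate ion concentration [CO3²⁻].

[CO2*] = KH · pCO2 = 10^(−1.49) × 774×10^-6 = 2.505×10^-5 mol/kg
α₀ = 1/(1 + K1/[H⁺] + K1K2/[H⁺]²) = 1/(1 + 10^+2.03 + 10^+0.90) = 0.008614
DIC = [CO2*]/α₀ = 2.505×10^-5 / 0.008614 = 2.908 mmol/kg
[CO3²⁻] = α₂·DIC; α₂ = 0.06842, so [CO3²⁻] = 0.06842 × 2.908 = 0.199 mmol/kg

[CO3²⁻] = 0.199 mmol/kg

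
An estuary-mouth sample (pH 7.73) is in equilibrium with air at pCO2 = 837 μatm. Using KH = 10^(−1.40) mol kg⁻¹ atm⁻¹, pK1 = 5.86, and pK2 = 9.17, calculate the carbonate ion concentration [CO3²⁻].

[CO2*] = KH · pCO2 = 10^(−1.40) × 837×10^-6 = 3.332×10^-5 mol/kg
α₀ = 1/(1 + K1/[H⁺] + K1K2/[H⁺]²) = 1/(1 + 10^+1.87 + 10^+0.43) = 0.01285
DIC = [CO2*]/α₀ = 3.332×10^-5 / 0.01285 = 2.593 mmol/kg
[CO3²⁻] = α₂·DIC; α₂ = 0.03459, so [CO3²⁻] = 0.03459 × 2.593 = 0.0897 mmol/kg

[CO3²⁻] = 0.0897 mmol/kg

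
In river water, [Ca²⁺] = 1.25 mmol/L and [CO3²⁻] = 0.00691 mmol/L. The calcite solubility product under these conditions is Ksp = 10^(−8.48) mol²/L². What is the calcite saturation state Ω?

Ksp = 10^(−8.48) = 3.311×10^-9
Ω = [Ca²⁺][CO3²⁻]/Ksp = (1.25×10^-3)(0.00691×10^-3) / 3.311×10^-9 = 2.61

Ω = 2.61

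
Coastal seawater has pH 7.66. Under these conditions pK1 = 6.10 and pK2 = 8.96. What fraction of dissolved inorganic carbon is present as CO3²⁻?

α₂ = 0.0465

α₂ = 1 / (1 + [H⁺]/K2 + [H⁺]²/(K1K2)) = 1 / (1 + 10^+1.30 + 10^-0.26)
   = 1 / (1 + 19.953 + 0.54954) = 1/21.502 = 0.04651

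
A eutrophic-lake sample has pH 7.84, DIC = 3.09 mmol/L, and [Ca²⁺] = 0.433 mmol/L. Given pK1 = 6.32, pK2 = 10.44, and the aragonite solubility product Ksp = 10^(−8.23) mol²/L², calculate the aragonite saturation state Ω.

Ω = 0.553

α₂ = 1 / (1 + [H⁺]/K2 + [H⁺]²/(K1K2)) = 1 / (1 + 10^+2.60 + 10^+1.08)
   = 1 / (1 + 398.11 + 12.023) = 1/411.13 = 0.002432
[CO3²⁻] = α₂ × DIC = 0.002432 × 3.09 = 0.007516 mmol/L = 7.516 μmol/L
Ksp = 10^(−8.23) = 5.888×10^-9
Ω = [Ca²⁺][CO3²⁻]/Ksp = (0.433×10^-3)(7.516×10^-6) / 5.888×10^-9 = 0.553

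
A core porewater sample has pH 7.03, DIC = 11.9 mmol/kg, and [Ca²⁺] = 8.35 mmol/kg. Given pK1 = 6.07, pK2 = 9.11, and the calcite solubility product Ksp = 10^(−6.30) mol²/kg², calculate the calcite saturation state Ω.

α₂ = 1 / (1 + [H⁺]/K2 + [H⁺]²/(K1K2)) = 1 / (1 + 10^+2.08 + 10^+1.12)
   = 1 / (1 + 120.23 + 13.183) = 1/134.41 = 0.007440
[CO3²⁻] = α₂ × DIC = 0.007440 × 11.9 = 0.08854 mmol/kg
Ksp = 10^(−6.30) = 5.012×10^-7
Ω = [Ca²⁺][CO3²⁻]/Ksp = (8.35×10^-3)(8.854×10^-5) / 5.012×10^-7 = 1.48

Ω = 1.48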